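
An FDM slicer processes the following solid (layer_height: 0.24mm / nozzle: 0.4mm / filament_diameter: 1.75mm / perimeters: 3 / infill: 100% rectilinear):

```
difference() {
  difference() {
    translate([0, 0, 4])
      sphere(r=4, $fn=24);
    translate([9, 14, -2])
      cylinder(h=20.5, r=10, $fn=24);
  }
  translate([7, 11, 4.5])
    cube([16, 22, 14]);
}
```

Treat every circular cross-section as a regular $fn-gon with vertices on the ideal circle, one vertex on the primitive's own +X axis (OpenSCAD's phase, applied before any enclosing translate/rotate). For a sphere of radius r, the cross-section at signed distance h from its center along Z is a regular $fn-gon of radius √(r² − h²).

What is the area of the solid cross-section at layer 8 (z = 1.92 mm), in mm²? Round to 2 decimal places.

At z = 1.92 mm: the sphere: section is a regular 24-gon, circumradius = √(r²−h²) = √(4²−2.08²) = 3.417 (area = (24/2)·3.417²·sin(360°/24) = 36.26 mm²); the r=10 cylinder at (9, 14) gives a regular 24-gon of circumradius 10 (constant along its height) (area = (24/2)·10.000²·sin(360°/24) = 310.58 mm²); Taking the first minus the rest: starting from the r=4 sphere (36.26 mm²), the r=10 cylinder at (9, 14) misses the remaining region (no effect) — area = 36.26 mm²; the cube at (7, 11) does not reach this height (z outside [4.5, 18.5]); Taking the first minus the rest: none of the subtracted shapes is present at this height, so that combined region is unchanged — area = 36.26 mm². Overall, the cross-section is a single solid region. Net area = 36.26 mm².

36.26 mm²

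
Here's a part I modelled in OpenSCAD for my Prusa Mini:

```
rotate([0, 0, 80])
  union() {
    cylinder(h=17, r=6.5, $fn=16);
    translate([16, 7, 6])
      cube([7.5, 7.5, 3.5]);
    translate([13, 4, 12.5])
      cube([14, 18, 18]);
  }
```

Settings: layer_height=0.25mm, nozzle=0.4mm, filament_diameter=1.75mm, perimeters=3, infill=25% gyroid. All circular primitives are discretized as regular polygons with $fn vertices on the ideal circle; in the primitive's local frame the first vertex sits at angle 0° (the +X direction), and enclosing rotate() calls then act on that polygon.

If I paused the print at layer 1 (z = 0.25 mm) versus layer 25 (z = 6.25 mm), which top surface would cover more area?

Layer 1 (z = 0.25): the r=6.5 cylinder contributes a regular 16-gon of circumradius 6.5 (area = (16/2)·6.500²·sin(360°/16) = 129.35 mm²); the cube at (16, 7) does not reach this height (z outside [6, 9.5]); the cube at (13, 4) does not reach this height (z outside [12.5, 30.5]); Taking the union: only the r=6.5 cylinder is present, so the union is just that shape — area = 129.35 mm²; (whole slice rotated 80° about Z — lengths, areas and connectivity unchanged). So its area = 129.35 mm². Layer 25 (z = 6.25): the r=6.5 cylinder contributes a regular 16-gon of circumradius 6.5 (area = (16/2)·6.500²·sin(360°/16) = 129.35 mm²); the cube at (16, 7) (footprint 7.5×7.5) is included at this height (area 56.25 mm²); the cube at (13, 4) is not intersected at this z (z outside [12.5, 30.5]); Combining (union): the 2 present regions are separate (no shared area or edge), so areas and boundary lengths simply add and each stays a separate island — area = 185.60 mm²; (rotated 80° about Z; rotation is an isometry so areas/perimeters/island counts are preserved). So its area = 185.60 mm². Layer 25 is larger (185.60 vs 129.35 mm²).

layer 25 (z = 6.25 mm)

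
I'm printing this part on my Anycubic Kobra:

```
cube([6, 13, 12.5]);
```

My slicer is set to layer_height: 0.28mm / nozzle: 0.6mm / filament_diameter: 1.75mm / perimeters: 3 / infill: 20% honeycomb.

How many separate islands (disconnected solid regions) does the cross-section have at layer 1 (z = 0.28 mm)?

At z = 0.28 mm: the cube is present — its section is the full 6×13 rectangle. Overall, the cross-section is a single solid region. Island count = 1.

1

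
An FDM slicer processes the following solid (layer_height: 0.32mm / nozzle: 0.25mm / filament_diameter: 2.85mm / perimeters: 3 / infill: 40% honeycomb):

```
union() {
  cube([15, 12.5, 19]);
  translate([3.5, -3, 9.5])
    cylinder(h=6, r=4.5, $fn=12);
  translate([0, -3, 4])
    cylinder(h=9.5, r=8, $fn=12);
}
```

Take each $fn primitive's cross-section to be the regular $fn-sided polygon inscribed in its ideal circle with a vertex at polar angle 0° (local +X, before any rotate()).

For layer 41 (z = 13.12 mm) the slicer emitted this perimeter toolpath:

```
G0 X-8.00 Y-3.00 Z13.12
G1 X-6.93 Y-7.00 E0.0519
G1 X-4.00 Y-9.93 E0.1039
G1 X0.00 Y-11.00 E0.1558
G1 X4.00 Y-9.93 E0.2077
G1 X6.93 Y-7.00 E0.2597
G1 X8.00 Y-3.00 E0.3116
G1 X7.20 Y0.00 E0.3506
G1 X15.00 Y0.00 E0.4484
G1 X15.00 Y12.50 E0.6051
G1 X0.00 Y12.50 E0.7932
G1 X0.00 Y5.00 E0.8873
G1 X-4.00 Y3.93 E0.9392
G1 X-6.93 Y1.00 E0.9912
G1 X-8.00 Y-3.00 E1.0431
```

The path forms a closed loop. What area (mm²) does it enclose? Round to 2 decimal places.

354.34 mm²

Apply the shoelace formula to the sequence of (X, Y) vertices; enclosed area = 354.34 mm².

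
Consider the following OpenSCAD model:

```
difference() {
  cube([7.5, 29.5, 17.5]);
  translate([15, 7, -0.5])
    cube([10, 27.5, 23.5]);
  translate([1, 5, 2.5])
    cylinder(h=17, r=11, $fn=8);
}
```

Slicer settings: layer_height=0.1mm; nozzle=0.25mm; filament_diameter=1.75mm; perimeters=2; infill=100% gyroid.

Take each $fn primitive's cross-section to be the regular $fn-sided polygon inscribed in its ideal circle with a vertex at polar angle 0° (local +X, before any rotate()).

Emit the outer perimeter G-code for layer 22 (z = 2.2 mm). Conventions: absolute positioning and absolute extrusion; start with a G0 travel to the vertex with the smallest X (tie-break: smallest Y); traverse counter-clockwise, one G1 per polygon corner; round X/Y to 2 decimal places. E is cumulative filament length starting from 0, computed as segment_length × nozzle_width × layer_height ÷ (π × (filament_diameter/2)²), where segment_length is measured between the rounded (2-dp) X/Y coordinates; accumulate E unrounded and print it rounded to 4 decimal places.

At z = 2.2 mm: the cube (footprint 7.5×29.5) is included at this height; the cube at (15, 7) is present — its section is the full 10×27.5 rectangle; the cylinder at (1, 5) does not reach this height (z outside [2.5, 19.5]); After the difference (first − rest): starting from the 7.5×29.5 cube, the 10×27.5 cube at (15, 7) misses the remaining region (no effect) — 1 connected region. The outline is a single polygon with 4 vertices. Extrusion per mm of travel: 0.25 × 0.1 / (π × 0.875²) = 0.010394. Accumulating E over each segment gives final E = 0.7691.

G0 X0.00 Y0.00 Z2.20
G1 X7.50 Y0.00 E0.0780
G1 X7.50 Y29.50 E0.3846
G1 X0.00 Y29.50 E0.4625
G1 X0.00 Y0.00 E0.7691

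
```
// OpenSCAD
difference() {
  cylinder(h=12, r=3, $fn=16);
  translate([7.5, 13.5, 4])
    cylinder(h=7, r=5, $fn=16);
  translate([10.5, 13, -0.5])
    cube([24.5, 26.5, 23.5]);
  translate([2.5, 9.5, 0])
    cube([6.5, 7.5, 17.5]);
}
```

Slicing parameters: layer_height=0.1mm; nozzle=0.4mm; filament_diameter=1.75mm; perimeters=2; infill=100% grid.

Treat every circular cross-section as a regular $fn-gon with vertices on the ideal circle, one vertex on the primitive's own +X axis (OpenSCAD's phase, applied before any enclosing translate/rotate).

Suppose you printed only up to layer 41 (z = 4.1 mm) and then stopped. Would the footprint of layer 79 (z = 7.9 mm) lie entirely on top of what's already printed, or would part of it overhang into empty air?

entirely on top

Compare the two slices. At z = 4.1: the cylinder: section is a regular 16-gon, circumradius r=3 (area = (16/2)·3.000²·sin(360°/16) = 27.55 mm²); the r=5 cylinder at (7.5, 13.5) gives a regular 16-gon of circumradius 5 (constant along its height) (area = (16/2)·5.000²·sin(360°/16) = 76.54 mm²); the cube at (10.5, 13) is present — its section is the full 24.5×26.5 rectangle (area 649.25 mm²); the cube at (2.5, 9.5) (footprint 6.5×7.5) is included at this height (area 48.75 mm²); After the difference (first − rest): starting from the r=3 cylinder (27.55 mm²), the r=5 cylinder at (7.5, 13.5) misses the remaining region (no effect); the 24.5×26.5 cube at (10.5, 13) misses the remaining region (no effect); the 6.5×7.5 cube at (2.5, 9.5) misses the remaining region (no effect) — area = 27.55 mm². At z = 7.9: the cylinder: section is a regular 16-gon, circumradius r=3 (area = (16/2)·3.000²·sin(360°/16) = 27.55 mm²); the r=5 cylinder at (7.5, 13.5) contributes a regular 16-gon of circumradius 5 (area = (16/2)·5.000²·sin(360°/16) = 76.54 mm²); the 24.5×26.5 cube at (10.5, 13) contributes its full rectangle (area 649.25 mm²); the 6.5×7.5 cube at (2.5, 9.5) contributes its full rectangle (area 48.75 mm²); Taking the first minus the rest: starting from the r=3 cylinder (27.55 mm²), the r=5 cylinder at (7.5, 13.5) misses the remaining region (no effect); the 24.5×26.5 cube at (10.5, 13) misses the remaining region (no effect); the 6.5×7.5 cube at (2.5, 9.5) misses the remaining region (no effect) — area = 27.55 mm². Checking containment: the cross-section at z = 7.9 is a subset of the cross-section at z = 4.1.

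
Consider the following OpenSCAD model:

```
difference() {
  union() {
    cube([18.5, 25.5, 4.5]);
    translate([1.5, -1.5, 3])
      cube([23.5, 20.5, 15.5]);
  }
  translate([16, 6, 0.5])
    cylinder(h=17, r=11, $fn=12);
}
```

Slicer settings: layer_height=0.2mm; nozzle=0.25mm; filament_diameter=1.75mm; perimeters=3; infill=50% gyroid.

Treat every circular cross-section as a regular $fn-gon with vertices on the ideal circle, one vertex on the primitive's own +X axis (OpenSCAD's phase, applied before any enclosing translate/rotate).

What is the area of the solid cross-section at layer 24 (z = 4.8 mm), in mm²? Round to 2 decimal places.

At z = 4.8 mm: the cube is not intersected at this z (z outside [0, 4.5]); the 23.5×20.5 cube at (1.5, -1.5) contributes its full rectangle (area 481.75 mm²); Taking the union: only the 23.5×20.5 cube at (1.5, -1.5) is present, so the union is just that shape — area = 481.75 mm²; the cylinder at (16, 6): section is a regular 12-gon, circumradius r=11 (area = (12/2)·11.000²·sin(360°/12) = 363.00 mm²); Taking the first minus the rest: starting from the result so far (481.75 mm²), the r=11 cylinder at (16, 6) partially overlaps it — only the 314.33 mm² overlap (of its 363.00 mm²) is removed, clipping the outline — area = 167.42 mm². Overall, the cross-section has 2 separate islands. Net area = 167.42 mm².

167.42 mm²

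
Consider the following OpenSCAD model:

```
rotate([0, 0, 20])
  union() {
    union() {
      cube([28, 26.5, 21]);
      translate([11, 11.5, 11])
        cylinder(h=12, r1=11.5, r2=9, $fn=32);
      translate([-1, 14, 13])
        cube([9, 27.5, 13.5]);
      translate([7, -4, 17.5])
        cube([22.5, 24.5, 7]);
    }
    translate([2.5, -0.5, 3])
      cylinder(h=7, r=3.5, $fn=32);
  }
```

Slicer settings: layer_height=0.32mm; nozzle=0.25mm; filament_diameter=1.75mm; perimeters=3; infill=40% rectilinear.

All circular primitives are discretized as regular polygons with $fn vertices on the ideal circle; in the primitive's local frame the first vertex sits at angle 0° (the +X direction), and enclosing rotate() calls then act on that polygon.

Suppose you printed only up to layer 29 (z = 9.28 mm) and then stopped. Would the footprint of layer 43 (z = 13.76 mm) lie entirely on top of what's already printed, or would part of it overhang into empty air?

part overhangs

Compare the two slices. At z = 9.28: the cube (footprint 28×26.5) is included at this height (area 742.00 mm²); the cone at (11, 11.5) does not reach this height (z outside [11, 23]); the cube at (-1, 14) does not reach this height (z outside [13, 26.5]); the cube at (7, -4) is absent (z outside [17.5, 24.5]); Combining (union): only the 28×26.5 cube is present, so the union is just that shape — area = 742.00 mm²; the cylinder at (2.5, -0.5): section is a regular 32-gon, circumradius r=3.5 (area = (32/2)·3.500²·sin(360°/32) = 38.24 mm²); Combining (union): the regions partially overlap — summed areas 780.24 mm² minus the doubly-counted overlap 14.48 mm² gives 765.76 mm² — area = 765.76 mm²; (rotated 20° about Z; rotation is an isometry so areas/perimeters/island counts are preserved). At z = 13.76: the cube (footprint 28×26.5) is included at this height (area 742.00 mm²); the cone at (11, 11.5) contributes a regular 32-gon of circumradius 10.925 (interpolated between r1=11.5 and r2=9 at t=0.230) (area = (32/2)·10.925²·sin(360°/32) = 372.56 mm²); the 9×27.5 cube at (-1, 14) contributes its full rectangle (area 247.50 mm²); the cube at (7, -4) is not intersected at this z (z outside [17.5, 24.5]); Taking the union: the regions partially overlap — summed areas 1362.06 mm² minus the doubly-counted overlap 472.56 mm² gives 889.50 mm² — area = 889.50 mm²; the cylinder at (2.5, -0.5) does not reach this height (z outside [3, 10]); Combining (union): only that combined region is present, so the union is just that shape — area = 889.50 mm²; (rotated 20° about Z; rotation is an isometry so areas/perimeters/island counts are preserved). Checking containment: at z = 13.76 the cross-section extends beyond the z = 9.28 cross-section by about 147.50 mm².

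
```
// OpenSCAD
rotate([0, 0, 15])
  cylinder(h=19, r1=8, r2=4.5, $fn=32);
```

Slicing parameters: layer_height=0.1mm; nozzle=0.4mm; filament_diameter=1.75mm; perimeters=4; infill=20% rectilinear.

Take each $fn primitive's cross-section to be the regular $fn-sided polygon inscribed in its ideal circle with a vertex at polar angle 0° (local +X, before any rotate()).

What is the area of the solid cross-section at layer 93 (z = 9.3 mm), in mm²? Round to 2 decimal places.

123.37 mm²

At z = 9.3 mm: the cone contributes a regular 32-gon of circumradius 6.287 (interpolated between r1=8 and r2=4.5 at t=0.489) (area = (32/2)·6.287²·sin(360°/32) = 123.37 mm²); (rotated 15° about Z; rotation is an isometry so areas/perimeters/island counts are preserved). Overall, the cross-section is a single solid region. Net area = 123.37 mm².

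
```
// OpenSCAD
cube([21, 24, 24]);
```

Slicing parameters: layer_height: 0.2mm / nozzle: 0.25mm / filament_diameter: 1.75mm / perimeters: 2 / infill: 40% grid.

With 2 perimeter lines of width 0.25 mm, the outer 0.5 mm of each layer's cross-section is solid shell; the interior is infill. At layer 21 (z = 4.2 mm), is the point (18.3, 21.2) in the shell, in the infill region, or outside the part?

infill

At z = 4.2 mm: the 21×24 cube contributes its full rectangle. Overall, the cross-section is a single solid region. The nearest boundary edge runs (21.00, 0.00)→(21.00, 24.00); distance from the point to it = 2.70 mm. The point is inside the cross-section and 2.70 mm from the nearest boundary — more than the 0.5 mm shell width (2 × 0.25), so it's in the infill interior.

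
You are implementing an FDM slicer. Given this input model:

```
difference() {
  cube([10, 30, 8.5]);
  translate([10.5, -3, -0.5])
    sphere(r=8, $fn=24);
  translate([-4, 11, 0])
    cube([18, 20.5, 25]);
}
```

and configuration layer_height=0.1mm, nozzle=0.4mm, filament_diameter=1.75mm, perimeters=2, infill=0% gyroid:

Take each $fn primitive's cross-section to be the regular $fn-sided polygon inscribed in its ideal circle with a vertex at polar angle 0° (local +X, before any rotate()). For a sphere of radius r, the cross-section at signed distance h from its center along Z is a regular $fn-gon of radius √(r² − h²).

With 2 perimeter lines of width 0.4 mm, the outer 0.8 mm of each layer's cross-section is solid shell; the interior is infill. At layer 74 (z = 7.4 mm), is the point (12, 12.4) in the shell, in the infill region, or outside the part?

outside

At z = 7.4 mm: the cube is present — its section is the full 10×30 rectangle; the r=8 sphere at (10.5, -3) contributes a regular 24-gon of circumradius √(8²−7.9²) = 1.261; the cube at (-4, 11) (footprint 18×20.5) is included at this height; Taking the first minus the rest: starting from the 10×30 cube, the r=8 sphere at (10.5, -3) misses the remaining region (no effect); the 18×20.5 cube at (-4, 11) partially overlaps it — only the 190.00 mm² overlap (of its 369.00 mm²) is removed, clipping the outline — 1 connected region. Overall, the cross-section is a single solid region. The nearest boundary edge runs (0.00, 11.00)→(10.00, 11.00); distance from the point to it = 2.44 mm. The point is not inside any of the regions above, so it lies outside the cross-section (2.44 mm from the nearest boundary).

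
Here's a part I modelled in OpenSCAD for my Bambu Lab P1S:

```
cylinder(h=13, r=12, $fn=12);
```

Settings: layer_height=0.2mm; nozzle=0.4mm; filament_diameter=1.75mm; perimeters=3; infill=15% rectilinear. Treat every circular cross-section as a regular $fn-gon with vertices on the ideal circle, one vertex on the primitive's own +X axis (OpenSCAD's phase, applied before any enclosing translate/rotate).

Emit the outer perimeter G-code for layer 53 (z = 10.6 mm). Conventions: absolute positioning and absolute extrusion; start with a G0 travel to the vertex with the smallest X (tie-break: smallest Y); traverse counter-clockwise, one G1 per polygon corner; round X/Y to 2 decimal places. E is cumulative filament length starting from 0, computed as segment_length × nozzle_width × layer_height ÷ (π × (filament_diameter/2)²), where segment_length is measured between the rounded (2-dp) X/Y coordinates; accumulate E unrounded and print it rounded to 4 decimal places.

At z = 10.6 mm: the r=12 cylinder contributes a regular 12-gon of circumradius 12. The outline is a single polygon with 12 vertices. Extrusion per mm of travel: 0.4 × 0.2 / (π × 0.875²) = 0.033260. Accumulating E over each segment gives final E = 2.4789.

G0 X-12.00 Y0.00 Z10.60
G1 X-10.39 Y-6.00 E0.2066
G1 X-6.00 Y-10.39 E0.4131
G1 X0.00 Y-12.00 E0.6197
G1 X6.00 Y-10.39 E0.8264
G1 X10.39 Y-6.00 E1.0328
G1 X12.00 Y0.00 E1.2395
G1 X10.39 Y6.00 E1.4461
G1 X6.00 Y10.39 E1.6526
G1 X0.00 Y12.00 E1.8592
G1 X-6.00 Y10.39 E2.0658
G1 X-10.39 Y6.00 E2.2723
G1 X-12.00 Y0.00 E2.4789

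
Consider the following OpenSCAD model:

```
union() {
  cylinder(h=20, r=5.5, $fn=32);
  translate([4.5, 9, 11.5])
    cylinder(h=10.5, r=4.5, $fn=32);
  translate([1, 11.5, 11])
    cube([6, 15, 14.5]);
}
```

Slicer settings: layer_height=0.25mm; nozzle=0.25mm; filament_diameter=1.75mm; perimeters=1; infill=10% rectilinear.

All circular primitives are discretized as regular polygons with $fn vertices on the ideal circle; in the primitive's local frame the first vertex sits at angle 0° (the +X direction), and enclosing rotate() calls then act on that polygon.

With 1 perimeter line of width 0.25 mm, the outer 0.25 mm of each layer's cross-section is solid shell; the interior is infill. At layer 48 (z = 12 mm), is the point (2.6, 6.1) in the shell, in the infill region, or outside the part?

infill

At z = 12 mm: the r=5.5 cylinder contributes a regular 32-gon of circumradius 5.5; the cylinder at (4.5, 9): section is a regular 32-gon, circumradius r=4.5; the cube at (1, 11.5) is present — its section is the full 6×15 rectangle; Taking the union: the regions partially overlap (shared area 9.52 mm²), so overlapping operands fuse into one piece — 2 connected regions. Overall, the cross-section has 2 separate islands. The nearest boundary edge runs (2.78, 4.84)→(2.00, 5.26); distance from the point to it = 1.03 mm. (Shell/infill is judged within the island containing the point — the largest one.) The point is inside the cross-section and 1.03 mm from the nearest boundary — more than the 0.25 mm shell width (1 × 0.25), so it's in the infill interior.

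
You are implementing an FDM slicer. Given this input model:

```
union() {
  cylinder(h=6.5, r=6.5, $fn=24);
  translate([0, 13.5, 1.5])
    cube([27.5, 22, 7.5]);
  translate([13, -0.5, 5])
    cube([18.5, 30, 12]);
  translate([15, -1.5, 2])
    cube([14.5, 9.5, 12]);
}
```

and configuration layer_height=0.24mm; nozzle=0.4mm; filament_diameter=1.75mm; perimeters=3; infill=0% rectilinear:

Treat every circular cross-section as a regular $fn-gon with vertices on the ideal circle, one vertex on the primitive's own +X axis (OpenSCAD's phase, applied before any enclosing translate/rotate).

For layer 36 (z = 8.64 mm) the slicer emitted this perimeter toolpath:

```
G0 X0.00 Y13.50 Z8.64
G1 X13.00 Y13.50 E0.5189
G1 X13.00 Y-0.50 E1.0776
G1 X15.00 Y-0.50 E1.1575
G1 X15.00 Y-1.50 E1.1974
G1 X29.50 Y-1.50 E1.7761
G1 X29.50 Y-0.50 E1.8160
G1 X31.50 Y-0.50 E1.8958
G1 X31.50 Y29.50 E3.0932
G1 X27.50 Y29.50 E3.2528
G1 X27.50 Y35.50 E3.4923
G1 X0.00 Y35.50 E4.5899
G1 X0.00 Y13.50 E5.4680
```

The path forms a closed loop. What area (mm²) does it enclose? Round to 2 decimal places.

Apply the shoelace formula to the sequence of (X, Y) vertices; enclosed area = 942.50 mm².

942.50 mm²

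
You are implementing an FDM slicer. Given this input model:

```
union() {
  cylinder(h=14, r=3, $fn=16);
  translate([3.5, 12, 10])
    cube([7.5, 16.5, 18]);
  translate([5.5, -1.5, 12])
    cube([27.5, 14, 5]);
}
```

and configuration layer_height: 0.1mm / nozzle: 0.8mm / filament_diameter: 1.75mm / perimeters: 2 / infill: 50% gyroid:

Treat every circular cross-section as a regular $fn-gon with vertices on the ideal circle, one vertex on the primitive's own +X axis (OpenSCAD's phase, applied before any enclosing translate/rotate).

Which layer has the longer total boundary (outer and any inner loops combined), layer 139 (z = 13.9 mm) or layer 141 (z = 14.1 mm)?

layer 139 (z = 13.9 mm)

Layer 139 (z = 13.9): the r=3 cylinder contributes a regular 16-gon of circumradius 3 (perimeter = 2·16·3.000·sin(180°/16) = 18.73 mm); the cube at (3.5, 12) is present — its section is the full 7.5×16.5 rectangle (perimeter 48.00 mm); the 27.5×14 cube at (5.5, -1.5) contributes its full rectangle (perimeter 83.00 mm); Taking the union: the regions partially overlap (shared area 2.75 mm²), so the edge portions inside another operand are dropped and the merged outline is re-measured after clipping — boundary = 137.73 mm. So its perimeter = 137.73 mm. Layer 141 (z = 14.1): the cylinder does not reach this height (z outside [0, 14]); the cube at (3.5, 12) (footprint 7.5×16.5) is included at this height (perimeter 48.00 mm); the cube at (5.5, -1.5) is present — its section is the full 27.5×14 rectangle (perimeter 83.00 mm); Combining (union): the regions partially overlap (shared area 2.75 mm²), so the edge portions inside another operand are dropped and the merged outline is re-measured after clipping — boundary = 119.00 mm. So its perimeter = 119.00 mm. Layer 139 is larger (137.73 vs 119.00 mm).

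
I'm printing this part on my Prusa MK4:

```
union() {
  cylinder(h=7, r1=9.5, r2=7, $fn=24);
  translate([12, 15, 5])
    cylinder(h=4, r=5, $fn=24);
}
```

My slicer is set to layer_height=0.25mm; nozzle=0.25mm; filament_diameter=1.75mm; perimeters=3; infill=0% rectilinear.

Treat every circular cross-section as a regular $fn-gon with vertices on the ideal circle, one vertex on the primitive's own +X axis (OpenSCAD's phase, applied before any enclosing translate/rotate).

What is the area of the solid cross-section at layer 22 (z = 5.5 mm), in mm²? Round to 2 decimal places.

At z = 5.5 mm: the cone: at t=0.786 of its height the radius interpolates to r₁+(r₂−r₁)t = 7.536, giving a regular 24-gon of that circumradius (area = (24/2)·7.536²·sin(360°/24) = 176.37 mm²); the r=5 cylinder at (12, 15) contributes a regular 24-gon of circumradius 5 (area = (24/2)·5.000²·sin(360°/24) = 77.65 mm²); Merging all regions: the 2 present regions are separate (no shared area or edge), so areas and boundary lengths simply add and each stays a separate island — area = 254.02 mm². Overall, the cross-section has 2 separate islands. Net area = 254.02 mm².

254.02 mm²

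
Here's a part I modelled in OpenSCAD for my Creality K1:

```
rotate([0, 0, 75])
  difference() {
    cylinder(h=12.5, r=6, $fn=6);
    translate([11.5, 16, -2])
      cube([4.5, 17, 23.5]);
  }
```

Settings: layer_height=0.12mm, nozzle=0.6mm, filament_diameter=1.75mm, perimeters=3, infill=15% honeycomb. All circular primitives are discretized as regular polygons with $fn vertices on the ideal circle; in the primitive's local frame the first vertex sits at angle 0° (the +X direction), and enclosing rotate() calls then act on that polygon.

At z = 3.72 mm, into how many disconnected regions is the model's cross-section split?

At z = 3.72 mm: the cylinder: section is a regular 6-gon, circumradius r=6; the cube at (11.5, 16) (footprint 4.5×17) is included at this height; After the difference (first − rest): starting from the r=6 cylinder, the 4.5×17 cube at (11.5, 16) misses the remaining region (no effect) — 1 connected region; (whole slice rotated 75° about Z — lengths, areas and connectivity unchanged). The result has 1 disconnected region.

1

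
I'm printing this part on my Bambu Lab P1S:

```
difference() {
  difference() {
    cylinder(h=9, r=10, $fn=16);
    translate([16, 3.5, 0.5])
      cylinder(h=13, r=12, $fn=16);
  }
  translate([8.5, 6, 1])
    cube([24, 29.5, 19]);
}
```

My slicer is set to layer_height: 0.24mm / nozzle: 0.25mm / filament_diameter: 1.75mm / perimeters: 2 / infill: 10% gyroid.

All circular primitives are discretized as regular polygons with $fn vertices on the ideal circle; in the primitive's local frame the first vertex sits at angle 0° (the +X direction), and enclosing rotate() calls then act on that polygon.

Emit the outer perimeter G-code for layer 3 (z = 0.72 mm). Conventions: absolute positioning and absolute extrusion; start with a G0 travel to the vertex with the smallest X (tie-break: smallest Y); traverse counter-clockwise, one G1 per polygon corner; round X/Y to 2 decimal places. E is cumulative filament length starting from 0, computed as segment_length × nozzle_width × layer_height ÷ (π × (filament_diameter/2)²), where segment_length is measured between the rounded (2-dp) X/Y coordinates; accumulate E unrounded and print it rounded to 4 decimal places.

G0 X-10.00 Y0.00 Z0.72
G1 X-9.24 Y-3.83 E0.0974
G1 X-7.07 Y-7.07 E0.1947
G1 X-3.83 Y-9.24 E0.2920
G1 X0.00 Y-10.00 E0.3894
G1 X3.83 Y-9.24 E0.4868
G1 X7.07 Y-7.07 E0.5840
G1 X8.17 Y-5.42 E0.6335
G1 X7.51 Y-4.99 E0.6531
G1 X4.91 Y-1.09 E0.7701
G1 X4.00 Y3.50 E0.8868
G1 X4.91 Y8.09 E1.0035
G1 X5.11 Y8.38 E1.0123
G1 X3.83 Y9.24 E1.0508
G1 X0.00 Y10.00 E1.1482
G1 X-3.83 Y9.24 E1.2456
G1 X-7.07 Y7.07 E1.3429
G1 X-9.24 Y3.83 E1.4401
G1 X-10.00 Y0.00 E1.5375

At z = 0.72 mm: the cylinder: section is a regular 16-gon, circumradius r=10; the r=12 cylinder at (16, 3.5) gives a regular 16-gon of circumradius 12 (constant along its height); Subtracting the remaining from the first: starting from the r=10 cylinder, the r=12 cylinder at (16, 3.5) partially overlaps it — only the 51.95 mm² overlap (of its 440.85 mm²) is removed, clipping the outline — 1 connected region; the cube at (8.5, 6) is not intersected at this z (z outside [1, 20]); After the difference (first − rest): none of the subtracted shapes is present at this height, so that combined region is unchanged — 1 connected region. The outline is a single polygon with 18 vertices. Extrusion per mm of travel: 0.25 × 0.24 / (π × 0.875²) = 0.024945. Accumulating E over each segment gives final E = 1.5375.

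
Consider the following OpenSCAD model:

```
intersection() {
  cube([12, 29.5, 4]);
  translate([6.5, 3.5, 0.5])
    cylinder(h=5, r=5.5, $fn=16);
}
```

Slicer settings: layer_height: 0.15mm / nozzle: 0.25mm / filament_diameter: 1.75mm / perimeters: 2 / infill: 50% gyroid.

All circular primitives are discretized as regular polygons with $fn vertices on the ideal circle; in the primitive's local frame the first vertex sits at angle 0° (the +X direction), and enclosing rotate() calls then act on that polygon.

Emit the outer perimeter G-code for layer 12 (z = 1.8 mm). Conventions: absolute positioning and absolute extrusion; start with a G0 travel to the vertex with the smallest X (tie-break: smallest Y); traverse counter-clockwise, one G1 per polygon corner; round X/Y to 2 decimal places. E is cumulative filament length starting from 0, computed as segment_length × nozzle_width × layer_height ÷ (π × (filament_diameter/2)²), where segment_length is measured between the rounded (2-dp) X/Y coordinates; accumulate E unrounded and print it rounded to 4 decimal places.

At z = 1.8 mm: the 12×29.5 cube contributes its full rectangle; the cylinder at (6.5, 3.5): section is a regular 16-gon, circumradius r=5.5; Taking the intersection: the r=5.5 cylinder at (6.5, 3.5) partially overlaps the 12×29.5 cube; clipping to the common part keeps 81.45 mm² — 1 connected region. The outline is a single polygon with 13 vertices. Extrusion per mm of travel: 0.25 × 0.15 / (π × 0.875²) = 0.015591. Accumulating E over each segment gives final E = 0.5162.

G0 X1.00 Y3.50 Z1.80
G1 X1.42 Y1.40 E0.0334
G1 X2.35 Y0.00 E0.0596
G1 X10.65 Y0.00 E0.1890
G1 X11.58 Y1.40 E0.2152
G1 X12.00 Y3.50 E0.2486
G1 X11.58 Y5.60 E0.2820
G1 X10.39 Y7.39 E0.3155
G1 X8.60 Y8.58 E0.3490
G1 X6.50 Y9.00 E0.3824
G1 X4.40 Y8.58 E0.4158
G1 X2.61 Y7.39 E0.4493
G1 X1.42 Y5.60 E0.4828
G1 X1.00 Y3.50 E0.5162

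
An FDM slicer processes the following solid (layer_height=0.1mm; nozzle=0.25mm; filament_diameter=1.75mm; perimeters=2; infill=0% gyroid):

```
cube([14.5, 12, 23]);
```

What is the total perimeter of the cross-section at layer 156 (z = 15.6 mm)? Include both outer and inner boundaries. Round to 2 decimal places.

53.00 mm

At z = 15.6 mm: the cube is present — its section is the full 14.5×12 rectangle (perimeter 53.00 mm). Overall, the cross-section is a single solid region. Total boundary length (outer) = 53.00 mm.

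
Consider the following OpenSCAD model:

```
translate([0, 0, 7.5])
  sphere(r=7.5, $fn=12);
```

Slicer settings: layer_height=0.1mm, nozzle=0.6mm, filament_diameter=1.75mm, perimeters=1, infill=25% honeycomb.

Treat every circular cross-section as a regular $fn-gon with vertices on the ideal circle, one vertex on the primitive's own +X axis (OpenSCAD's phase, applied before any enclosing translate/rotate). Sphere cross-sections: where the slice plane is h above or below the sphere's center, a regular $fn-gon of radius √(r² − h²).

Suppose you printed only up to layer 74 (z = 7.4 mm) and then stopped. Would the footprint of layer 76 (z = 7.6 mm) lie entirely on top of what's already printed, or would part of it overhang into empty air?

entirely on top

Compare the two slices. At z = 7.4: the r=7.5 sphere slices to a regular 12-gon of circumradius 7.499 (√(r²−h²) with h=0.1 from center) (area = (12/2)·7.499²·sin(360°/12) = 168.72 mm²). At z = 7.6: the r=7.5 sphere contributes a regular 12-gon of circumradius √(7.5²−0.1²) = 7.499 (area = (12/2)·7.499²·sin(360°/12) = 168.72 mm²). Checking containment: the cross-section at z = 7.6 is a subset of the cross-section at z = 7.4.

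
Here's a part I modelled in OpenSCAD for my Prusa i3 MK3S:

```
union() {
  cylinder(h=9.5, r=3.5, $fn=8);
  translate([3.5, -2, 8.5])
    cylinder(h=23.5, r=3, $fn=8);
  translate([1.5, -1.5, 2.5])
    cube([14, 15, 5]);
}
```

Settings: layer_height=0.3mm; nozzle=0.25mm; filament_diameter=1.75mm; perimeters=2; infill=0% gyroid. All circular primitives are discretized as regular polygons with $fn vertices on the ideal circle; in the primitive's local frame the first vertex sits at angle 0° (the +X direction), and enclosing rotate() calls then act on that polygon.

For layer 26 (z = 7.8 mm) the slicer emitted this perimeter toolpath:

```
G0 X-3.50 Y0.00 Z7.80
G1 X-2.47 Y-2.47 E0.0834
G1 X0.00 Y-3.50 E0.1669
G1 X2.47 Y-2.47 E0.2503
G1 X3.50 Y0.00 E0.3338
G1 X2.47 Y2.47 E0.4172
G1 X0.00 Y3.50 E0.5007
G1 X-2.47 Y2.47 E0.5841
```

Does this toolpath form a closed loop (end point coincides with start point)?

Start point (G0): (-3.50, 0.00). End point (last G1): the path does not return to the start — open.

no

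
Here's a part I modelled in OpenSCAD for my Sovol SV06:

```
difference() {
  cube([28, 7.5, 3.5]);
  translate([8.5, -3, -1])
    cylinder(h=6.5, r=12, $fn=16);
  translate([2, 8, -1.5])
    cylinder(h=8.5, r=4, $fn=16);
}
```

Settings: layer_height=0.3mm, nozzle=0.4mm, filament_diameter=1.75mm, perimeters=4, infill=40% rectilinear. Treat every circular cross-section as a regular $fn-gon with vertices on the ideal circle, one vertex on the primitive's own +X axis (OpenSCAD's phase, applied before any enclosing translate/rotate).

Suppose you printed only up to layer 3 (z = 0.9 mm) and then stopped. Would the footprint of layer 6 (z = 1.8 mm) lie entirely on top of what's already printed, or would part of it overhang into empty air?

Compare the two slices. At z = 0.9: the cube (footprint 28×7.5) is included at this height (area 210.00 mm²); the r=12 cylinder at (8.5, -3) contributes a regular 16-gon of circumradius 12 (area = (16/2)·12.000²·sin(360°/16) = 440.85 mm²); the r=4 cylinder at (2, 8) gives a regular 16-gon of circumradius 4 (constant along its height) (area = (16/2)·4.000²·sin(360°/16) = 48.98 mm²); After the difference (first − rest): starting from the 28×7.5 cube (210.00 mm²), the r=12 cylinder at (8.5, -3) partially overlaps it — only the 130.74 mm² overlap (of its 440.85 mm²) is removed, clipping the outline; the r=4 cylinder at (2, 8) partially overlaps it — only the 3.07 mm² overlap (of its 48.98 mm²) is removed, clipping the outline — area = 76.19 mm². At z = 1.8: the 28×7.5 cube contributes its full rectangle (area 210.00 mm²); the r=12 cylinder at (8.5, -3) contributes a regular 16-gon of circumradius 12 (area = (16/2)·12.000²·sin(360°/16) = 440.85 mm²); the r=4 cylinder at (2, 8) gives a regular 16-gon of circumradius 4 (constant along its height) (area = (16/2)·4.000²·sin(360°/16) = 48.98 mm²); Taking the first minus the rest: starting from the 28×7.5 cube (210.00 mm²), the r=12 cylinder at (8.5, -3) partially overlaps it — only the 130.74 mm² overlap (of its 440.85 mm²) is removed, clipping the outline; the r=4 cylinder at (2, 8) partially overlaps it — only the 3.07 mm² overlap (of its 48.98 mm²) is removed, clipping the outline — area = 76.19 mm². Checking containment: the cross-section at z = 1.8 is a subset of the cross-section at z = 0.9.

entirely on top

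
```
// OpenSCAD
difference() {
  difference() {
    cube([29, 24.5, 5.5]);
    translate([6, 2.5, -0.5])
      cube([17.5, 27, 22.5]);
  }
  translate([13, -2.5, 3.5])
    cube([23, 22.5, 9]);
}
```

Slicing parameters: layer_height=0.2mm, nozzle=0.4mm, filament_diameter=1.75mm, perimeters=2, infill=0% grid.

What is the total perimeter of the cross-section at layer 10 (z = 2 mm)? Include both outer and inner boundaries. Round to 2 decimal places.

151.00 mm

At z = 2 mm: the cube (footprint 29×24.5) is included at this height (perimeter 107.00 mm); the 17.5×27 cube at (6, 2.5) contributes its full rectangle (perimeter 89.00 mm); After the difference (first − rest): starting from the 29×24.5 cube, the 17.5×27 cube at (6, 2.5) partially overlaps it — only the 385.00 mm² overlap (of its 472.50 mm²) is removed, clipping the outline — boundary = 151.00 mm; the cube at (13, -2.5) is not intersected at this z (z outside [3.5, 12.5]); Taking the first minus the rest: none of the subtracted shapes is present at this height, so that combined region is unchanged — boundary = 151.00 mm. Overall, the cross-section is a single solid region. Total boundary length (outer) = 151.00 mm.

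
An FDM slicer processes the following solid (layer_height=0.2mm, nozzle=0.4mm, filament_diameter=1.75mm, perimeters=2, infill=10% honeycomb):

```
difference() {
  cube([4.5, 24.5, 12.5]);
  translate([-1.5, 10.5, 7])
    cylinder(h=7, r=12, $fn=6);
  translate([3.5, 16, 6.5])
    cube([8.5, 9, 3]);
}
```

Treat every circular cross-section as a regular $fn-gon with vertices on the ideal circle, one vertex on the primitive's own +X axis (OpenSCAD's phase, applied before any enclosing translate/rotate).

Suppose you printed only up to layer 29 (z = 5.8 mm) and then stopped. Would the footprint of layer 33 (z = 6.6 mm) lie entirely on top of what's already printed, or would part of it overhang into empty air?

Compare the two slices. At z = 5.8: the cube (footprint 4.5×24.5) is included at this height (area 110.25 mm²); the cylinder at (-1.5, 10.5) is absent (z outside [7, 14]); the cube at (3.5, 16) is not intersected at this z (z outside [6.5, 9.5]); Taking the first minus the rest: none of the subtracted shapes is present at this height, so the 4.5×24.5 cube is unchanged — area = 110.25 mm². At z = 6.6: the 4.5×24.5 cube contributes its full rectangle (area 110.25 mm²); the cylinder at (-1.5, 10.5) is not intersected at this z (z outside [7, 14]); the cube at (3.5, 16) is present — its section is the full 8.5×9 rectangle (area 76.50 mm²); Taking the first minus the rest: starting from the 4.5×24.5 cube (110.25 mm²), the 8.5×9 cube at (3.5, 16) partially overlaps it — only the 8.50 mm² overlap (of its 76.50 mm²) is removed, clipping the outline — area = 101.75 mm². Checking containment: the cross-section at z = 6.6 is a subset of the cross-section at z = 5.8.

entirely on top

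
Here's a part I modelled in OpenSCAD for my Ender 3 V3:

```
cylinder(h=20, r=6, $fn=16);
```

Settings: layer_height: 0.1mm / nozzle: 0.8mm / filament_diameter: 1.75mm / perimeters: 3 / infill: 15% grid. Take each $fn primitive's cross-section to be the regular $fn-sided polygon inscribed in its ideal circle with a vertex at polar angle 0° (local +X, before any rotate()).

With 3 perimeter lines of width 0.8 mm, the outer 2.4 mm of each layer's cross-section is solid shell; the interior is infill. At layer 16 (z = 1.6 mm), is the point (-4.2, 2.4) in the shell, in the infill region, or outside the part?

shell

At z = 1.6 mm: the r=6 cylinder gives a regular 16-gon of circumradius 6 (constant along its height). Overall, the cross-section is a single solid region. The nearest boundary edge runs (-4.24, 4.24)→(-5.54, 2.30); distance from the point to it = 1.06 mm. The point is inside the cross-section, 1.06 mm from the nearest boundary — within the 2.4 mm shell band (3 × 0.8).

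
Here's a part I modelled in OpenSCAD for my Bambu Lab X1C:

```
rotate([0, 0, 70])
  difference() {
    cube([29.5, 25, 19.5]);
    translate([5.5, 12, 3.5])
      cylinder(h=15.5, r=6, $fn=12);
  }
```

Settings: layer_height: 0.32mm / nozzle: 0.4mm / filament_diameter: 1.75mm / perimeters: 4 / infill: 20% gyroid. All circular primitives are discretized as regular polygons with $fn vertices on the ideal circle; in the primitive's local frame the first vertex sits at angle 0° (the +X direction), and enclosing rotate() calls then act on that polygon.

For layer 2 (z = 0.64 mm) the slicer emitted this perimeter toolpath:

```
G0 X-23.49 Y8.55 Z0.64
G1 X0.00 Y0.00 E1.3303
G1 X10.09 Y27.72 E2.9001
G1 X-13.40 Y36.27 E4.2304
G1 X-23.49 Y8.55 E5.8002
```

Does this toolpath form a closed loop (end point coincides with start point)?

Start point (G0): (-23.49, 8.55). End point (last G1): the path returns to the start — closed.

yes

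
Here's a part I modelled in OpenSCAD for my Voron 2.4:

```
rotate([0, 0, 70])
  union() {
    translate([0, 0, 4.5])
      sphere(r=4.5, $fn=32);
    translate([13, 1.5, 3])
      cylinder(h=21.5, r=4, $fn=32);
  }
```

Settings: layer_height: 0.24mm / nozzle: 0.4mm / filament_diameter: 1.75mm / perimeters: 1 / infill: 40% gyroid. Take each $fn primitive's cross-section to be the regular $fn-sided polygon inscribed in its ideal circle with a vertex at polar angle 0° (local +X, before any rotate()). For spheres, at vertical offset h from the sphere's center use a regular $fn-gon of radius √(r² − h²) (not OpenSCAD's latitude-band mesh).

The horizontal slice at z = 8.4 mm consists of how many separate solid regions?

At z = 8.4 mm: the sphere: section is a regular 32-gon, circumradius = √(r²−h²) = √(4.5²−3.9²) = 2.245; the r=4 cylinder at (13, 1.5) contributes a regular 32-gon of circumradius 4; Taking the union: the 2 present regions are separate (no shared area or edge), so areas and boundary lengths simply add and each stays a separate island — 2 connected regions; (rotated 70° about Z; rotation is an isometry so areas/perimeters/island counts are preserved). The result has 2 disconnected regions.

2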